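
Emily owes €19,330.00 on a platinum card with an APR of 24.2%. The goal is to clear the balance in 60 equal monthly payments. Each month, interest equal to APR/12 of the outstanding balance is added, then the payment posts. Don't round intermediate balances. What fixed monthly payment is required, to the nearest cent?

Monthly rate r = 24.2%/12 = 2.01667% = 0.0201667.
Level-payment amortization: P = B₀·r / (1 − (1+r)^(−n)) = 19330.00·0.0201667 / (1 − 1.02017^(−60)).
Denominator 1 − (1+r)^(−60) = 0.698190954.
P = 389.822 / 0.698190954 ≈ 558.33.

€558.33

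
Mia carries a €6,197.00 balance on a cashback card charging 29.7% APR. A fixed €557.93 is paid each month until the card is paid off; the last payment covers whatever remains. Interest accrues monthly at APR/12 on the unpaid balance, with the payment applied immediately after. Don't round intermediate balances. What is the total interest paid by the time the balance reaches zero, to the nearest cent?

Monthly rate r = 29.7%/12 = 2.475% = 0.02475.
Payoff takes n = ⌈−ln(1 − rB₀/P)/ln(1+r)⌉ = ⌈13.148⌉ = 14 payments; the last is €83.35.
Total paid = 13·€557.93 + €83.35 = €7,336.44.
Total interest = total paid − principal = €7,336.44 − €6,197.00 = €1,139.44.

€1,139.44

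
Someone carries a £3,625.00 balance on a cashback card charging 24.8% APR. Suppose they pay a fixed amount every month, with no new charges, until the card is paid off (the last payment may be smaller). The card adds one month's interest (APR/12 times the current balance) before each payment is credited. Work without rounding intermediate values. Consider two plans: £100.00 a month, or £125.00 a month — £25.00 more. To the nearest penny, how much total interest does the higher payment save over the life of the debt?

Monthly rate r = 24.8%/12 = 2.06667% = 0.0206667.
At £100.00/mo: n = ⌈−ln(1 − rB₀/P)/ln(1+r)⌉ = 68 payments (last £60.93); total interest = total paid − £3,625.00 = £3,135.93.
At £125.00/mo: 45 payments (last £89.24); total interest £1,964.24.
Interest saved = £3,135.93 − £1,964.24 = £1,171.69.

£1,171.69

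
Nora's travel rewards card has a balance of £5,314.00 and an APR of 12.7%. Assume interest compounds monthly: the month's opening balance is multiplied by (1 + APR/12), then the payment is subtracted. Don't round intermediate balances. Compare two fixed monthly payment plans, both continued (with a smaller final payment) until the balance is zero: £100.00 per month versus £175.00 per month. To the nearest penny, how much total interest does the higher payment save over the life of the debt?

£1,405.87

Monthly rate r = 12.7%/12 = 1.05833% = 0.0105833.
At £100.00/mo: n = ⌈−ln(1 − rB₀/P)/ln(1+r)⌉ = 79 payments (last £50.32); total interest = total paid − £5,314.00 = £2,536.32.
At £175.00/mo: 37 payments (last £144.45); total interest £1,130.45.
Interest saved = £2,536.32 − £1,130.45 = £1,405.87.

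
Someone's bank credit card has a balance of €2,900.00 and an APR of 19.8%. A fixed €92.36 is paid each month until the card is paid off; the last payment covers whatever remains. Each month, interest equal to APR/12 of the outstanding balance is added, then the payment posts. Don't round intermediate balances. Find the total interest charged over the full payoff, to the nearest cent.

€1,219.92

Monthly rate r = 19.8%/12 = 1.65% = 0.0165.
Payoff takes n = ⌈−ln(1 − rB₀/P)/ln(1+r)⌉ = ⌈44.605⌉ = 45 payments; the last is €56.08.
Total paid = 44·€92.36 + €56.08 = €4,119.92.
Total interest = total paid − principal = €4,119.92 − €2,900.00 = €1,219.92.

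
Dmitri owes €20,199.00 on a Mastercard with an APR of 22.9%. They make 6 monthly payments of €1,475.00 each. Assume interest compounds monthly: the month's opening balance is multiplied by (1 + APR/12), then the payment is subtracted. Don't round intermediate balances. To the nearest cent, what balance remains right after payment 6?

€13,341.86

Monthly rate r = 22.9%/12 = 1.90833% = 0.0190833.
Each month: B ← B·(1+r) − €1,475.00.
Month 1: interest €385.46; balance after payment €19,109.46.
Month 2: interest €364.67; balance after payment €17,999.14.
Month 3: interest €343.48; balance after payment €16,867.62.
Month 4: interest €321.89; balance after payment €15,714.51.
Month 5: interest €299.89; balance after payment €14,539.40.
Month 6: interest €277.46; balance after payment €13,341.86.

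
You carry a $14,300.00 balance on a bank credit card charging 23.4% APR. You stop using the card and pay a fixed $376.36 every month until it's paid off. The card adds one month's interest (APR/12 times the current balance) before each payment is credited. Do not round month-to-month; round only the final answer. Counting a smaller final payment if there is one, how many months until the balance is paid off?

70 payments

Monthly rate r = 23.4%/12 = 1.95% = 0.0195.
Recurrence: B ← B·(1+r) − $376.36.
Month 1: interest $278.85; balance after payment $14,202.49.
Month 2: interest $276.95; balance after payment $14,103.08.
Closed form: n = −ln(1 − rB₀/P)/ln(1+r) = −ln(0.25909)/ln(1.0195) ≈ 69.934, so the balance reaches zero during payment 70.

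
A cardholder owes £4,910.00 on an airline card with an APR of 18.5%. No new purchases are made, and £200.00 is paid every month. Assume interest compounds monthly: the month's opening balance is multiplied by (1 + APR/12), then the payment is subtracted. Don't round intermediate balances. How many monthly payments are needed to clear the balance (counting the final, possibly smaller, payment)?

32 months

Monthly rate r = 18.5%/12 = 1.54167% = 0.0154167.
Recurrence: B ← B·(1+r) − £200.00.
Month 1: interest £75.70; balance after payment £4,785.70.
Month 2: interest £73.78; balance after payment £4,659.48.
Closed form: n = −ln(1 − rB₀/P)/ln(1+r) = −ln(0.62152)/ln(1.01542) ≈ 31.086, so the balance reaches zero during payment 32.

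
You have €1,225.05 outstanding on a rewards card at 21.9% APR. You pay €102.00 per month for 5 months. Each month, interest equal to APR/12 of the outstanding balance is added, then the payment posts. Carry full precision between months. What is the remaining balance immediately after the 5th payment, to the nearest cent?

€812.03

Monthly rate r = 21.9%/12 = 1.825% = 0.01825.
Each month: B ← B·(1+r) − €102.00.
Month 1: interest €22.36; balance after payment €1,145.41.
Month 2: interest €20.90; balance after payment €1,064.31.
Month 3: interest €19.42; balance after payment €981.73.
Month 4: interest €17.92; balance after payment €897.65.
Month 5: interest €16.38; balance after payment €812.03.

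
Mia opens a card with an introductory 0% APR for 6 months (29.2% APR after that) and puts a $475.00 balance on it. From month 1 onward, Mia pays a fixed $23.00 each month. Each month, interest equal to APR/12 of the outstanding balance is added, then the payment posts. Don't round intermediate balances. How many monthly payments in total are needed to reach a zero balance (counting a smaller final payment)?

Promo months 1–6 at r₀ = 0%/12 = 0; months 7+ at r₁ = 29.2%/12 = 0.0243333.
After month 6 (no interest yet): B = $475.00 − 6·$23.00 = $337.00.
Then at r₁ with $23.00/mo: n₂ = −ln(1 − r₁·B/P)/ln(1+r₁) ≈ 18.34 → 19 more payments.

25 months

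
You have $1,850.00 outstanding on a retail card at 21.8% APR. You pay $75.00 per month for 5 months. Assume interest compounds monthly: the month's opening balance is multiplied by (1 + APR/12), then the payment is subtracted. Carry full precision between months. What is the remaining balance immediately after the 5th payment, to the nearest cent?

Monthly rate r = 21.8%/12 = 1.81667% = 0.0181667.
Each month: B ← B·(1+r) − $75.00.
Month 1: interest $33.61; balance after payment $1,808.61.
Month 2: interest $32.86; balance after payment $1,766.46.
Month 3: interest $32.09; balance after payment $1,723.56.
Month 4: interest $31.31; balance after payment $1,679.87.
Month 5: interest $30.52; balance after payment $1,635.38.

$1,635.38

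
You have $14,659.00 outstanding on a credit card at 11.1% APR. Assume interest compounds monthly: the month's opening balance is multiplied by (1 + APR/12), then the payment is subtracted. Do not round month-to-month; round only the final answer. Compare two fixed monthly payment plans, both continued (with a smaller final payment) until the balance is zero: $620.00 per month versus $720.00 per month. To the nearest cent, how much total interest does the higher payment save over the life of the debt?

Monthly rate r = 11.1%/12 = 0.925% = 0.00925.
At $620.00/mo: n = ⌈−ln(1 − rB₀/P)/ln(1+r)⌉ = 27 payments (last $499.09); total interest = total paid − $14,659.00 = $1,960.09.
At $720.00/mo: 23 payments (last $477.25); total interest $1,658.25.
Interest saved = $1,960.09 − $1,658.25 = $301.84.

$301.84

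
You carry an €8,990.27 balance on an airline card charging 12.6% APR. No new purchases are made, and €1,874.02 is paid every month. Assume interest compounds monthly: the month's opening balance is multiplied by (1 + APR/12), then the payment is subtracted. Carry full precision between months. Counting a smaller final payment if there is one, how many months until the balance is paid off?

Monthly rate r = 12.6%/12 = 1.05% = 0.0105.
Recurrence: B ← B·(1+r) − €1,874.02.
Month 1: interest €94.40; balance after payment €7,210.65.
Month 2: interest €75.71; balance after payment €5,412.34.
Month 3: interest €56.83; balance after payment €3,595.15.
Month 4: interest €37.75; balance after payment €1,758.88.
Month 5: interest €18.47; balance after payment €0.00.

5 months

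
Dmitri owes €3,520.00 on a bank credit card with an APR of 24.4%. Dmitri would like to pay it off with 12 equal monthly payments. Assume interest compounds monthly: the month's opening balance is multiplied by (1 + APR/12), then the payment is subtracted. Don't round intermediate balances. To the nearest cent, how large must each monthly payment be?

€333.53

Monthly rate r = 24.4%/12 = 2.03333% = 0.0203333.
Level-payment amortization: P = B₀·r / (1 − (1+r)^(−n)) = 3520.00·0.0203333 / (1 − 1.02033^(−12)).
Denominator 1 − (1+r)^(−12) = 0.214592396.
P = 71.5733 / 0.214592396 ≈ 333.53.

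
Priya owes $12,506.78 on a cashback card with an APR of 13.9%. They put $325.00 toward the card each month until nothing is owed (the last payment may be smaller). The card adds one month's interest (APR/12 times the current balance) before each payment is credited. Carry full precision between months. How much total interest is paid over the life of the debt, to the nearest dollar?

Monthly rate r = 13.9%/12 = 1.15833% = 0.0115833.
Payoff takes n = ⌈−ln(1 − rB₀/P)/ln(1+r)⌉ = ⌈51.242⌉ = 52 payments; the last is $79.15.
Total paid = 51·$325.00 + $79.15 = $16,654.15.
Total interest = total paid − principal = $16,654.15 − $12,506.78 = $4,147.37.

$4,147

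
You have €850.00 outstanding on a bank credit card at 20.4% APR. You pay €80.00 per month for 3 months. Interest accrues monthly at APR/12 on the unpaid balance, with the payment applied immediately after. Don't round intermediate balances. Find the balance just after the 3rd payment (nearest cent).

€649.99

Monthly rate r = 20.4%/12 = 1.7% = 0.017.
Each month: B ← B·(1+r) − €80.00.
Month 1: interest €14.45; balance after payment €784.45.
Month 2: interest €13.34; balance after payment €717.79.
Month 3: interest €12.20; balance after payment €649.99.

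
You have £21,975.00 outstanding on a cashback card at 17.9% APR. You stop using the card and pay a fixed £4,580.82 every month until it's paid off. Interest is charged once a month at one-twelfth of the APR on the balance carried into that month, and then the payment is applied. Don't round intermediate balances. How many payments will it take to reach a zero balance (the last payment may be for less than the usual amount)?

Monthly rate r = 17.9%/12 = 1.49167% = 0.0149167.
Recurrence: B ← B·(1+r) − £4,580.82.
Month 1: interest £327.79; balance after payment £17,721.97.
Month 2: interest £264.35; balance after payment £13,405.51.
Month 3: interest £199.97; balance after payment £9,024.65.
Month 4: interest £134.62; balance after payment £4,578.45.
Month 5: interest £68.30; balance after payment £65.92.
Month 6: interest £0.98; balance after payment £0.00.

6 months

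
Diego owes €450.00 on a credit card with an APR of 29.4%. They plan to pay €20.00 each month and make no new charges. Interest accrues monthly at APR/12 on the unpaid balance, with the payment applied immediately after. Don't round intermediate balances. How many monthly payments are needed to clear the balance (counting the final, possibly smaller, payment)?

Monthly rate r = 29.4%/12 = 2.45% = 0.0245.
Recurrence: B ← B·(1+r) − €20.00.
Month 1: interest €11.02; balance after payment €441.02.
Month 2: interest €10.81; balance after payment €431.83.
Closed form: n = −ln(1 − rB₀/P)/ln(1+r) = −ln(0.44875)/ln(1.0245) ≈ 33.105, so the balance reaches zero during payment 34.

34 months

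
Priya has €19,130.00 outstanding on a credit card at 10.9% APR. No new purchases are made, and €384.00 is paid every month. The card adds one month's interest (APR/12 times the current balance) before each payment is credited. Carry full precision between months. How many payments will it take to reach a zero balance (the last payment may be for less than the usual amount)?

Monthly rate r = 10.9%/12 = 0.908333% = 0.00908333.
Recurrence: B ← B·(1+r) − €384.00.
Month 1: interest €173.76; balance after payment €18,919.76.
Month 2: interest €171.85; balance after payment €18,707.62.
Closed form: n = −ln(1 − rB₀/P)/ln(1+r) = −ln(0.54749)/ln(1.00908) ≈ 66.621, so the balance reaches zero during payment 67.

67 payments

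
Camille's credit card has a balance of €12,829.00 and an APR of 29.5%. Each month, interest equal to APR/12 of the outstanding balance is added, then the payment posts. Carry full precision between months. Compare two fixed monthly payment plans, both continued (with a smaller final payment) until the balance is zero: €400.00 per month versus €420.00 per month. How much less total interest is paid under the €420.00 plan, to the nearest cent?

€1,545.48

Monthly rate r = 29.5%/12 = 2.45833% = 0.0245833.
At €400.00/mo: n = ⌈−ln(1 − rB₀/P)/ln(1+r)⌉ = 64 payments (last €383.45); total interest = total paid − €12,829.00 = €12,754.45.
At €420.00/mo: 58 payments (last €97.97); total interest €11,208.97.
Interest saved = €12,754.45 − €11,208.97 = €1,545.48.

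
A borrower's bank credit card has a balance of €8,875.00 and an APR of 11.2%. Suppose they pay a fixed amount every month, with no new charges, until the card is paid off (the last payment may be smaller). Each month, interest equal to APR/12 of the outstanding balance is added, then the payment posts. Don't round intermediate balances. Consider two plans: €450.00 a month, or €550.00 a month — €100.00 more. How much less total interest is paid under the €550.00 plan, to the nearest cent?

Monthly rate r = 11.2%/12 = 0.933333% = 0.00933333.
At €450.00/mo: n = ⌈−ln(1 − rB₀/P)/ln(1+r)⌉ = 22 payments (last €404.21); total interest = total paid − €8,875.00 = €979.21.
At €550.00/mo: 18 payments (last €314.49); total interest €789.49.
Interest saved = €979.21 − €789.49 = €189.72.

€189.72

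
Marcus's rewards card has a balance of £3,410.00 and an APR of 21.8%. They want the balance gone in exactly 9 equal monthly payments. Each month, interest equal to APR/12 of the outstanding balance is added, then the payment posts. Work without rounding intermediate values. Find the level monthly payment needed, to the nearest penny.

Monthly rate r = 21.8%/12 = 1.81667% = 0.0181667.
Level-payment amortization: P = B₀·r / (1 − (1+r)^(−n)) = 3410.00·0.0181667 / (1 − 1.01817^(−9)).
Denominator 1 − (1+r)^(−9) = 0.149586536.
P = 61.9483 / 0.149586536 ≈ 414.13.

£414.13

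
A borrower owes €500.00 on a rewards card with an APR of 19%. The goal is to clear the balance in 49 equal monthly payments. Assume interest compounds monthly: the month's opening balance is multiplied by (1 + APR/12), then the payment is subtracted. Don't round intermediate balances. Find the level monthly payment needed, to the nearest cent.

€14.75

Monthly rate r = 19%/12 = 1.58333% = 0.0158333.
Level-payment amortization: P = B₀·r / (1 − (1+r)^(−n)) = 500.00·0.0158333 / (1 − 1.01583^(−49)).
Denominator 1 − (1+r)^(−49) = 0.536873661.
P = 7.91667 / 0.536873661 ≈ 14.75.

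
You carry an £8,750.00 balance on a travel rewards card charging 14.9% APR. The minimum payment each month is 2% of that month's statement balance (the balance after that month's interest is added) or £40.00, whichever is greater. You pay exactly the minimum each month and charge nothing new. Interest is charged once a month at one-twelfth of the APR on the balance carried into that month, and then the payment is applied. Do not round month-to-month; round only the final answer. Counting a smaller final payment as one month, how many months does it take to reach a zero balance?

267 months

Monthly rate r = 14.9%/12 = 1.24167% = 0.0124167.
While 2% of the post-interest balance exceeds £40.00, each month B ← (B·(1+r))·(1 − 0.02), i.e. B shrinks by the factor (1+r)·0.98 = 0.99217.
This holds for months 1–190. Entering month 191 the balance is £1,964.39; 2% of the post-interest balance is now below £40.00, so the flat £40.00 minimum applies from here.
From month 191 a fixed £40.00 at rate r clears £1,964.39 in 77 more payments. Total: 190 + 77 = 267 months.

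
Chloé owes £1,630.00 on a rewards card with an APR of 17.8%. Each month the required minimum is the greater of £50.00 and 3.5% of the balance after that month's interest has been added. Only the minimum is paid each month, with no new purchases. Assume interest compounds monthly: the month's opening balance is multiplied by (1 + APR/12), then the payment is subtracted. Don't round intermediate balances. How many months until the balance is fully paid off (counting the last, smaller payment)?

44 months

Monthly rate r = 17.8%/12 = 1.48333% = 0.0148333.
While 3.5% of the post-interest balance exceeds £50.00, each month B ← (B·(1+r))·(1 − 0.035), i.e. B shrinks by the factor (1+r)·0.965 = 0.97931.
This holds for months 1–8. Entering month 9 the balance is £1,379.00; 3.5% of the post-interest balance is now below £50.00, so the flat £50.00 minimum applies from here.
From month 9 a fixed £50.00 at rate r clears £1,379.00 in 36 more payments. Total: 8 + 36 = 44 months.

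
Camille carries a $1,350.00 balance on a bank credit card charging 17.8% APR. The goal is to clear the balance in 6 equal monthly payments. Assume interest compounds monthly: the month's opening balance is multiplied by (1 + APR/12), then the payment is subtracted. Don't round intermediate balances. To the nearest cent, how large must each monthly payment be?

$236.82

Monthly rate r = 17.8%/12 = 1.48333% = 0.0148333.
Level-payment amortization: P = B₀·r / (1 − (1+r)^(−n)) = 1350.00·0.0148333 / (1 − 1.01483^(−6)).
Denominator 1 − (1+r)^(−6) = 0.0845562626.
P = 20.025 / 0.0845562626 ≈ 236.82.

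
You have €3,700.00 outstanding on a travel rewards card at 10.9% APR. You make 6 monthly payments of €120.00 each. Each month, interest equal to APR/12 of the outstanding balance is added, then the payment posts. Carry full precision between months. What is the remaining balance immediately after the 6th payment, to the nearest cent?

€3,169.74

Monthly rate r = 10.9%/12 = 0.908333% = 0.00908333.
Each month: B ← B·(1+r) − €120.00.
Month 1: interest €33.61; balance after payment €3,613.61.
Month 2: interest €32.82; balance after payment €3,526.43.
Month 3: interest €32.03; balance after payment €3,438.46.
Month 4: interest €31.23; balance after payment €3,349.70.
Month 5: interest €30.43; balance after payment €3,260.12.
Month 6: interest €29.61; balance after payment €3,169.74.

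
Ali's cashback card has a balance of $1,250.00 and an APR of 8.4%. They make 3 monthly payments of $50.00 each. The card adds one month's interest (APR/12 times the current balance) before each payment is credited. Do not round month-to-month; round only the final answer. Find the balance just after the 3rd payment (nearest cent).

$1,125.38

Monthly rate r = 8.4%/12 = 0.7% = 0.007.
Each month: B ← B·(1+r) − $50.00.
Month 1: interest $8.75; balance after payment $1,208.75.
Month 2: interest $8.46; balance after payment $1,167.21.
Month 3: interest $8.17; balance after payment $1,125.38.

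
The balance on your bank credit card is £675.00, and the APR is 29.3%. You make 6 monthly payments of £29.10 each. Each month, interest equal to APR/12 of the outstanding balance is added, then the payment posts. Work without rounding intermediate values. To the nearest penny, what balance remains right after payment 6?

Monthly rate r = 29.3%/12 = 2.44167% = 0.0244167.
Each month: B ← B·(1+r) − £29.10.
Month 1: interest £16.48; balance after payment £662.38.
Month 2: interest £16.17; balance after payment £649.45.
Month 3: interest £15.86; balance after payment £636.21.
Month 4: interest £15.53; balance after payment £622.65.
Month 5: interest £15.20; balance after payment £608.75.
Month 6: interest £14.86; balance after payment £594.51.

£594.51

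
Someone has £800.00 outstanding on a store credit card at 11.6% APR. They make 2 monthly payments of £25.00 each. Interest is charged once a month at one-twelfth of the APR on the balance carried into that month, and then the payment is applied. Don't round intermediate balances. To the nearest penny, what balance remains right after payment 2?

Monthly rate r = 11.6%/12 = 0.966667% = 0.00966667.
Each month: B ← B·(1+r) − £25.00.
Month 1: interest £7.73; balance after payment £782.73.
Month 2: interest £7.57; balance after payment £765.30.

£765.30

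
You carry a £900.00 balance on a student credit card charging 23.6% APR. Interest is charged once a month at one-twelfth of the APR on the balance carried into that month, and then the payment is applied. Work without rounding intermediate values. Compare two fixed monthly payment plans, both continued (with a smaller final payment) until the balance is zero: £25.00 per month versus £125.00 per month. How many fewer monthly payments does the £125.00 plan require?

56 fewer payments

Monthly rate r = 23.6%/12 = 1.96667% = 0.0196667.
At £25.00/mo: n = ⌈−ln(1 − rB₀/P)/ln(1+r)⌉ = 64 payments (last £5.21); total interest = total paid − £900.00 = £680.21.
At £125.00/mo: 8 payments (last £105.13); total interest £80.13.
Payments saved = 64 − 8 = 56.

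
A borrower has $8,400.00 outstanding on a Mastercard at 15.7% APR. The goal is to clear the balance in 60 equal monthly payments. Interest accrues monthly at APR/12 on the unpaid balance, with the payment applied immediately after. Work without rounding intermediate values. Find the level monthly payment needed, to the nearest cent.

Monthly rate r = 15.7%/12 = 1.30833% = 0.0130833.
Level-payment amortization: P = B₀·r / (1 − (1+r)^(−n)) = 8400.00·0.0130833 / (1 − 1.01308^(−60)).
Denominator 1 − (1+r)^(−60) = 0.541552339.
P = 109.9 / 0.541552339 ≈ 202.94.

$202.94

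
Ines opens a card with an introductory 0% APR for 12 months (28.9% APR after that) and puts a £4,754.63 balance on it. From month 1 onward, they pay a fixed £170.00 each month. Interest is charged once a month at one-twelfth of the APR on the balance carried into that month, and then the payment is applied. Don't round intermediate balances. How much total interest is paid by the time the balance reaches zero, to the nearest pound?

Promo months 1–12 at r₀ = 0%/12 = 0; months 13+ at r₁ = 28.9%/12 = 0.0240833.
After month 12 (no interest yet): B = £4,754.63 − 12·£170.00 = £2,714.63.
Then at r₁ with £170.00/mo: n₂ = −ln(1 − r₁·B/P)/ln(1+r₁) ≈ 20.40 → 21 more payments.
Total paid = 32·£170.00 + £68.21 = £5,508.21; interest = £5,508.21 − £4,754.63 = £753.58.

£754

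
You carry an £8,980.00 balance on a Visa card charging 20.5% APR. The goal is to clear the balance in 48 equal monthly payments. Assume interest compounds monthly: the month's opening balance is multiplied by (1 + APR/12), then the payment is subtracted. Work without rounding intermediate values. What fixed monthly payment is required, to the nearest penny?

£275.66

Monthly rate r = 20.5%/12 = 1.70833% = 0.0170833.
Level-payment amortization: P = B₀·r / (1 − (1+r)^(−n)) = 8980.00·0.0170833 / (1 − 1.01708^(−48)).
Denominator 1 − (1+r)^(−48) = 0.556507592.
P = 153.408 / 0.556507592 ≈ 275.66.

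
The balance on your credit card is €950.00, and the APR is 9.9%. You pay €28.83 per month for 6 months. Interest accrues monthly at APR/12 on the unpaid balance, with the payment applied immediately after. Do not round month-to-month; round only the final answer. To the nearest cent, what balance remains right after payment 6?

€821.42

Monthly rate r = 9.9%/12 = 0.825% = 0.00825.
Each month: B ← B·(1+r) − €28.83.
Month 1: interest €7.84; balance after payment €929.01.
Month 2: interest €7.66; balance after payment €907.84.
Month 3: interest €7.49; balance after payment €886.50.
Month 4: interest €7.31; balance after payment €864.99.
Month 5: interest €7.14; balance after payment €843.29.
Month 6: interest €6.96; balance after payment €821.42.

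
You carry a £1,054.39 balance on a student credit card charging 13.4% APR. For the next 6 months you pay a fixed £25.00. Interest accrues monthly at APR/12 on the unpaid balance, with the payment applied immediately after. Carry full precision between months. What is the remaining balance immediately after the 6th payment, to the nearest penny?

Monthly rate r = 13.4%/12 = 1.11667% = 0.0111667.
Each month: B ← B·(1+r) − £25.00.
Month 1: interest £11.77; balance after payment £1,041.16.
Month 2: interest £11.63; balance after payment £1,027.79.
Month 3: interest £11.48; balance after payment £1,014.27.
Month 4: interest £11.33; balance after payment £1,000.59.
Month 5: interest £11.17; balance after payment £986.77.
Month 6: interest £11.02; balance after payment £972.79.

£972.79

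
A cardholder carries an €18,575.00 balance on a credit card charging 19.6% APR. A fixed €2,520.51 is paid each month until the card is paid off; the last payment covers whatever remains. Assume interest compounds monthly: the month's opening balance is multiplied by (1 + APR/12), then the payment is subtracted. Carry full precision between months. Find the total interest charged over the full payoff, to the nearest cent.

Monthly rate r = 19.6%/12 = 1.63333% = 0.0163333.
Payoff takes n = ⌈−ln(1 − rB₀/P)/ln(1+r)⌉ = ⌈7.916⌉ = 8 payments; the last is €2,310.79.
Total paid = 7·€2,520.51 + €2,310.79 = €19,954.36.
Total interest = total paid − principal = €19,954.36 − €18,575.00 = €1,379.36.

€1,379.36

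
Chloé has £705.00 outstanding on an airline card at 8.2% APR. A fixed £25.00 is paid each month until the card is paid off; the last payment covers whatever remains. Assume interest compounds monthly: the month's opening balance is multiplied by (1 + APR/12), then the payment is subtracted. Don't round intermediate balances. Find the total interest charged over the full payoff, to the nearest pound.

£81

Monthly rate r = 8.2%/12 = 0.683333% = 0.00683333.
Payoff takes n = ⌈−ln(1 − rB₀/P)/ln(1+r)⌉ = ⌈31.433⌉ = 32 payments; the last is £10.84.
Total paid = 31·£25.00 + £10.84 = £785.84.
Total interest = total paid − principal = £785.84 − £705.00 = £80.84.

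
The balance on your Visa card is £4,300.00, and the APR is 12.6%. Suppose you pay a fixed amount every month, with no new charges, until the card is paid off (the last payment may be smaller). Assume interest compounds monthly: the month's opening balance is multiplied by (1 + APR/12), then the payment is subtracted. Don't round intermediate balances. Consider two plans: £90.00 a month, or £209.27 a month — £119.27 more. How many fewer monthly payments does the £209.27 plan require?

Monthly rate r = 12.6%/12 = 1.05% = 0.0105.
At £90.00/mo: n = ⌈−ln(1 − rB₀/P)/ln(1+r)⌉ = 67 payments (last £61.27); total interest = total paid − £4,300.00 = £1,701.27.
At £209.27/mo: 24 payments (last £56.04); total interest £569.25.
Payments saved = 67 − 24 = 43.

43 fewer payments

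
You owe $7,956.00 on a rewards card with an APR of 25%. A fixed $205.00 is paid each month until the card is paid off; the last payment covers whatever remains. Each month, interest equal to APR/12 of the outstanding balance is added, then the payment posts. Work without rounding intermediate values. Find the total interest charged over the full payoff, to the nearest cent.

Monthly rate r = 25%/12 = 2.08333% = 0.0208333.
Payoff takes n = ⌈−ln(1 − rB₀/P)/ln(1+r)⌉ = ⌈80.170⌉ = 81 payments; the last is $35.25.
Total paid = 80·$205.00 + $35.25 = $16,435.25.
Total interest = total paid − principal = $16,435.25 − $7,956.00 = $8,479.25.

$8,479.25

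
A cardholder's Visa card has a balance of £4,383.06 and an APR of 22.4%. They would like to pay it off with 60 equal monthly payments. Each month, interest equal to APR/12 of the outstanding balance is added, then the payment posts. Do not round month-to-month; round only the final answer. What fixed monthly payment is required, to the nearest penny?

£122.05

Monthly rate r = 22.4%/12 = 1.86667% = 0.0186667.
Level-payment amortization: P = B₀·r / (1 − (1+r)^(−n)) = 4383.06·0.0186667 / (1 − 1.01867^(−60)).
Denominator 1 − (1+r)^(−60) = 0.670333901.
P = 81.8171 / 0.670333901 ≈ 122.05.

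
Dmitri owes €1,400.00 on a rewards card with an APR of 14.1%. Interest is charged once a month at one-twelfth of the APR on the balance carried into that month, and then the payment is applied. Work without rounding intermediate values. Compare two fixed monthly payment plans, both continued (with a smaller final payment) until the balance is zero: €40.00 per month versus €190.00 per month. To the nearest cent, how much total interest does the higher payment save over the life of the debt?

€340.90

Monthly rate r = 14.1%/12 = 1.175% = 0.01175.
At €40.00/mo: n = ⌈−ln(1 − rB₀/P)/ln(1+r)⌉ = 46 payments (last €14.04); total interest = total paid − €1,400.00 = €414.04.
At €190.00/mo: 8 payments (last €143.14); total interest €73.14.
Interest saved = €414.04 − €73.14 = €340.90.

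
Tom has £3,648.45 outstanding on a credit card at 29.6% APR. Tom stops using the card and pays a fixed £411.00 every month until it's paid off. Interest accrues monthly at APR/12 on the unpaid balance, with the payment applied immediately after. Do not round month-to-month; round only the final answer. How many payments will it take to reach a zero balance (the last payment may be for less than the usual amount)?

11 months

Monthly rate r = 29.6%/12 = 2.46667% = 0.0246667.
Recurrence: B ← B·(1+r) − £411.00.
Month 1: interest £90.00; balance after payment £3,327.45.
Month 2: interest £82.08; balance after payment £2,998.52.
Closed form: n = −ln(1 − rB₀/P)/ln(1+r) = −ln(0.78103)/ln(1.02467) ≈ 10.142, so the balance reaches zero during payment 11.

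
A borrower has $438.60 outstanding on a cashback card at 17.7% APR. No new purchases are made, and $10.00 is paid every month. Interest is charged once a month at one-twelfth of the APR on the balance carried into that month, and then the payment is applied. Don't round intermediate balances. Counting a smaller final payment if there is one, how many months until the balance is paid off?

72 payments

Monthly rate r = 17.7%/12 = 1.475% = 0.01475.
Recurrence: B ← B·(1+r) − $10.00.
Month 1: interest $6.47; balance after payment $435.07.
Month 2: interest $6.42; balance after payment $431.49.
Closed form: n = −ln(1 − rB₀/P)/ln(1+r) = −ln(0.35306)/ln(1.01475) ≈ 71.103, so the balance reaches zero during payment 72.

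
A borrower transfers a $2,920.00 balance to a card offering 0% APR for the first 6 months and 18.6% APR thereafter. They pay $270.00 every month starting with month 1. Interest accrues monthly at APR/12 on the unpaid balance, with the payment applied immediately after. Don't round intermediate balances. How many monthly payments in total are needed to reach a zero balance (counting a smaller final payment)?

Promo months 1–6 at r₀ = 0%/12 = 0; months 7+ at r₁ = 18.6%/12 = 0.0155.
After month 6 (no interest yet): B = $2,920.00 − 6·$270.00 = $1,300.00.
Then at r₁ with $270.00/mo: n₂ = −ln(1 − r₁·B/P)/ln(1+r₁) ≈ 5.04 → 6 more payments.

12 months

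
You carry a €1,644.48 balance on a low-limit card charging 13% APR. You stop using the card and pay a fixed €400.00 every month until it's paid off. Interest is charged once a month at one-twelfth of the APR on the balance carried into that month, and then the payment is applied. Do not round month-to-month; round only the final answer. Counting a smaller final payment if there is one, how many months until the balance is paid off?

Monthly rate r = 13%/12 = 1.08333% = 0.0108333.
Recurrence: B ← B·(1+r) − €400.00.
Month 1: interest €17.82; balance after payment €1,262.30.
Month 2: interest €13.67; balance after payment €875.97.
Month 3: interest €9.49; balance after payment €485.46.
Month 4: interest €5.26; balance after payment €90.72.
Month 5: interest €0.98; balance after payment €0.00.

5 payments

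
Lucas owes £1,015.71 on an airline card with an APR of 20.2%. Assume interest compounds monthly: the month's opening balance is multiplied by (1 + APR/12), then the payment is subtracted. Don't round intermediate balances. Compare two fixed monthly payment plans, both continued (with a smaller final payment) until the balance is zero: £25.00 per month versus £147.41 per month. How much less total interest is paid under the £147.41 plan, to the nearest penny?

£635.89

Monthly rate r = 20.2%/12 = 1.68333% = 0.0168333.
At £25.00/mo: n = ⌈−ln(1 − rB₀/P)/ln(1+r)⌉ = 69 payments (last £24.85); total interest = total paid − £1,015.71 = £709.14.
At £147.41/mo: 8 payments (last £57.09); total interest £73.25.
Interest saved = £709.14 − £73.25 = £635.89.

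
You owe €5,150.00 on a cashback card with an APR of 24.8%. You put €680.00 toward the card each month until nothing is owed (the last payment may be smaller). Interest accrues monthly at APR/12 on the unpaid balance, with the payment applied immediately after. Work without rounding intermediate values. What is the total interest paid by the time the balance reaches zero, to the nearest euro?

Monthly rate r = 24.8%/12 = 2.06667% = 0.0206667.
Payoff takes n = ⌈−ln(1 − rB₀/P)/ln(1+r)⌉ = ⌈8.321⌉ = 9 payments; the last is €219.94.
Total paid = 8·€680.00 + €219.94 = €5,659.94.
Total interest = total paid − principal = €5,659.94 − €5,150.00 = €509.94.

€510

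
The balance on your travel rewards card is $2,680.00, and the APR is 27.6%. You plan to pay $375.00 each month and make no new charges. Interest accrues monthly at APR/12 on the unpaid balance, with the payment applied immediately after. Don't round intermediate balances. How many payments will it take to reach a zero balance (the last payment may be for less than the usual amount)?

Monthly rate r = 27.6%/12 = 2.3% = 0.023.
Recurrence: B ← B·(1+r) − $375.00.
Month 1: interest $61.64; balance after payment $2,366.64.
Month 2: interest $54.43; balance after payment $2,046.07.
Closed form: n = −ln(1 − rB₀/P)/ln(1+r) = −ln(0.83563)/ln(1.023) ≈ 7.897, so the balance reaches zero during payment 8.

8 months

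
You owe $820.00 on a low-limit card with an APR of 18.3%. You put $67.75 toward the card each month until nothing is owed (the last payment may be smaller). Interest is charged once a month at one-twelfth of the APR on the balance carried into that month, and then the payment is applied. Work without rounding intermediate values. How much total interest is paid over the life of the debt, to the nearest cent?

$93.52

Monthly rate r = 18.3%/12 = 1.525% = 0.01525.
Payoff takes n = ⌈−ln(1 − rB₀/P)/ln(1+r)⌉ = ⌈13.482⌉ = 14 payments; the last is $32.77.
Total paid = 13·$67.75 + $32.77 = $913.52.
Total interest = total paid − principal = $913.52 − $820.00 = $93.52.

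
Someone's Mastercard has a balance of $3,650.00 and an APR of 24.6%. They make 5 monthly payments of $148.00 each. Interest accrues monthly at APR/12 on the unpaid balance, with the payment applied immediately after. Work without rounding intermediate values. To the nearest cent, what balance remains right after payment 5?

$3,268.81

Monthly rate r = 24.6%/12 = 2.05% = 0.0205.
Each month: B ← B·(1+r) − $148.00.
Month 1: interest $74.83; balance after payment $3,576.82.
Month 2: interest $73.32; balance after payment $3,502.15.
Month 3: interest $71.79; balance after payment $3,425.94.
Month 4: interest $70.23; balance after payment $3,348.18.
Month 5: interest $68.64; balance after payment $3,268.81.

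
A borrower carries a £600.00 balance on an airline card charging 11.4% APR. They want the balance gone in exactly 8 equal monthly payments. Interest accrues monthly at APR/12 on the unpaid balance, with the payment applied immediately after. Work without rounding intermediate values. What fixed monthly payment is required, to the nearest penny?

£78.24

Monthly rate r = 11.4%/12 = 0.95% = 0.0095.
Level-payment amortization: P = B₀·r / (1 − (1+r)^(−n)) = 600.00·0.0095 / (1 − 1.0095^(−8)).
Denominator 1 − (1+r)^(−8) = 0.0728512572.
P = 5.7 / 0.0728512572 ≈ 78.24.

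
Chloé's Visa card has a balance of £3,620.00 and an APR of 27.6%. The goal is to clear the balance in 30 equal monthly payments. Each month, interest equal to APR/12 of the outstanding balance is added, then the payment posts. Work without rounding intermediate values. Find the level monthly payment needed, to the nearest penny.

£168.38

Monthly rate r = 27.6%/12 = 2.3% = 0.023.
Level-payment amortization: P = B₀·r / (1 − (1+r)^(−n)) = 3620.00·0.023 / (1 − 1.023^(−30)).
Denominator 1 − (1+r)^(−30) = 0.49448856.
P = 83.26 / 0.49448856 ≈ 168.38.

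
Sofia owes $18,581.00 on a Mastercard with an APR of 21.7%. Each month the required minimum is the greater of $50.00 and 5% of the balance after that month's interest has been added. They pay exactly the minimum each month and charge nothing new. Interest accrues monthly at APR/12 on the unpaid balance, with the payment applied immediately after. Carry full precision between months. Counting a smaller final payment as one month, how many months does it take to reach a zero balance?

113 months

Monthly rate r = 21.7%/12 = 1.80833% = 0.0180833.
While 5% of the post-interest balance exceeds $50.00, each month B ← (B·(1+r))·(1 − 0.05), i.e. B shrinks by the factor (1+r)·0.95 = 0.96718.
This holds for months 1–89. Entering month 90 the balance is $953.20; 5% of the post-interest balance is now below $50.00, so the flat $50.00 minimum applies from here.
From month 90 a fixed $50.00 at rate r clears $953.20 in 24 more payments. Total: 89 + 24 = 113 months.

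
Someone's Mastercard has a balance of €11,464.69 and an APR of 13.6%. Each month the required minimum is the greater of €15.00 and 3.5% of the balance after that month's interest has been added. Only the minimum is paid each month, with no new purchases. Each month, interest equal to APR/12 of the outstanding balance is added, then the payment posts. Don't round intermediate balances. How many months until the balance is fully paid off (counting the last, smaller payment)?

Monthly rate r = 13.6%/12 = 1.13333% = 0.0113333.
While 3.5% of the post-interest balance exceeds €15.00, each month B ← (B·(1+r))·(1 − 0.035), i.e. B shrinks by the factor (1+r)·0.965 = 0.97594.
This holds for months 1–136. Entering month 137 the balance is €417.55; 3.5% of the post-interest balance is now below €15.00, so the flat €15.00 minimum applies from here.
From month 137 a fixed €15.00 at rate r clears €417.55 in 34 more payments. Total: 136 + 34 = 170 months.

170 months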